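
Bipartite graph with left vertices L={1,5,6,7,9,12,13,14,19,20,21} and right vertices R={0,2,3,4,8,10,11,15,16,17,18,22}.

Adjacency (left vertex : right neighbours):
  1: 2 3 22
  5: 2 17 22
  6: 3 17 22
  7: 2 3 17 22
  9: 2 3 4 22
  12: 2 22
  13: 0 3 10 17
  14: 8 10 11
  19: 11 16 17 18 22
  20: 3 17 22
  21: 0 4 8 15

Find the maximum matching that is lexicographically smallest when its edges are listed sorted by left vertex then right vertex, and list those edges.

|M| = 9 (so the lex-smallest maximum matching has 9 edges)
process left vertices in ascending order; for each, take the smallest-labelled available neighbour that still permits 9 edges overall, or leave it unmatched if none does
lex-smallest matching: {1-2, 5-17, 6-3, 7-22, 9-4, 13-0, 14-8, 19-11, 21-15}

Lex-smallest maximum matching: {(1,2), (5,17), (6,3), (7,22), (9,4), (13,0), (14,8), (19,11), (21,15)}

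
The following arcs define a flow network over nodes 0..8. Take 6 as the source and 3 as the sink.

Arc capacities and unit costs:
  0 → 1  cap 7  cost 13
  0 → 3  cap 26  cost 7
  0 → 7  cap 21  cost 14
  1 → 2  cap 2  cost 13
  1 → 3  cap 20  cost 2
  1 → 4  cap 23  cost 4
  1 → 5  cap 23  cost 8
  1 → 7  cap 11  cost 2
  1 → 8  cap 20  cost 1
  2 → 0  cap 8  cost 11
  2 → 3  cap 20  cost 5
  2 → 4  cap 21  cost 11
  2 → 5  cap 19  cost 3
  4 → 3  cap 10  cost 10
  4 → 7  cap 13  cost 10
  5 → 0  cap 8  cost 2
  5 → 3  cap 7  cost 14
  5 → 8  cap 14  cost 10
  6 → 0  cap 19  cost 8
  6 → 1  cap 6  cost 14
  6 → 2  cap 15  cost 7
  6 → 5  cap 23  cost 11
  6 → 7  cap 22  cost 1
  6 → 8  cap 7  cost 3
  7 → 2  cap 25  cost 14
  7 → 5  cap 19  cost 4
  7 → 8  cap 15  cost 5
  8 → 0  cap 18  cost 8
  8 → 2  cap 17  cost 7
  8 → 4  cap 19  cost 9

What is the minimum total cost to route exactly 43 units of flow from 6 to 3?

shortest-cost path #1: 6→2→3 push 15 @ unit cost 12 (adds 180)
shortest-cost path #2: 6→7→5→0→3 push 8 @ unit cost 14 (adds 112)
shortest-cost path #3: 6→0→3 push 18 @ unit cost 15 (adds 270)
shortest-cost path #4: 6→8→2→3 push 2 @ unit cost 15 (adds 30)
total cost = 592

Minimum cost for 43 units: 592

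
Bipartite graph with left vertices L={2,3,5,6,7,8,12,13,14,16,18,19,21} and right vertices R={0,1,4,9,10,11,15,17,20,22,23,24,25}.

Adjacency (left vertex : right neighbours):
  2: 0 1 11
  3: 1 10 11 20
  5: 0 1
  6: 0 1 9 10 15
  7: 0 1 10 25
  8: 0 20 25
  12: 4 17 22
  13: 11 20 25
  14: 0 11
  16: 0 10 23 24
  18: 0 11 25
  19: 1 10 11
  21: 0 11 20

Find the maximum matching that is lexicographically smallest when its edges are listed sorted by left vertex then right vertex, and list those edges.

Lex-smallest maximum matching: {(2,0), (3,1), (6,9), (7,10), (8,20), (12,4), (13,11), (16,23), (18,25)}

|M| = 9 (so the lex-smallest maximum matching has 9 edges)
process left vertices in ascending order; for each, take the smallest-labelled available neighbour that still permits 9 edges overall, or leave it unmatched if none does
lex-smallest matching: {2-0, 3-1, 6-9, 7-10, 8-20, 12-4, 13-11, 16-23, 18-25}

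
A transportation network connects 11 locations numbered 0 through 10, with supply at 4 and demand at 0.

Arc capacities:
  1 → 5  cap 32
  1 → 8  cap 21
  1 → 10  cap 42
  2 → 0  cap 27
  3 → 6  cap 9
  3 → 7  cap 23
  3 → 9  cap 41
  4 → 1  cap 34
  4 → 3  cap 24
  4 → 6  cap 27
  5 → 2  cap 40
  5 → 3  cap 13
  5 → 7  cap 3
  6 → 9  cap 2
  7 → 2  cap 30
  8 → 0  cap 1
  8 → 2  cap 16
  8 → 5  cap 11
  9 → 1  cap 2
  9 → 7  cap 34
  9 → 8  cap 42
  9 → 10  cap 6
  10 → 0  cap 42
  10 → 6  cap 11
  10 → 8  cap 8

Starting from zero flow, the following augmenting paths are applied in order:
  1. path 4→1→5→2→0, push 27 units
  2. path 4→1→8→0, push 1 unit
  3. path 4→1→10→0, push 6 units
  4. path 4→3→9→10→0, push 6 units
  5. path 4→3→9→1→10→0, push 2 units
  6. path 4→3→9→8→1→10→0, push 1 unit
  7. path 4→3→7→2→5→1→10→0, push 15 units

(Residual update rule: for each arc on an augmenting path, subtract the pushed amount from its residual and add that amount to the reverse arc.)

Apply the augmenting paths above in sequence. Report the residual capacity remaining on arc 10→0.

after path 1 (4→1→5→2→0, push 27): res(10,0)=42
after path 2 (4→1→8→0, push 1): res(10,0)=42
after path 3 (4→1→10→0, push 6): res(10,0)=36
after path 4 (4→3→9→10→0, push 6): res(10,0)=30
after path 5 (4→3→9→1→10→0, push 2): res(10,0)=28
after path 6 (4→3→9→8→1→10→0, push 1): res(10,0)=27
after path 7 (4→3→7→2→5→1→10→0, push 15): res(10,0)=12

Residual capacity of (10,0): 12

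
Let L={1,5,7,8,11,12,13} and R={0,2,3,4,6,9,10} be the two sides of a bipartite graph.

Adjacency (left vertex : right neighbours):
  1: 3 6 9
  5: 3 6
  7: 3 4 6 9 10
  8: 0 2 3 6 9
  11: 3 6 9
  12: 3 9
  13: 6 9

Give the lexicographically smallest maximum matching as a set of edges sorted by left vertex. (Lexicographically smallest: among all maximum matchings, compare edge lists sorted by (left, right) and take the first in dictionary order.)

Lex-smallest maximum matching: {(1,3), (5,6), (7,4), (8,0), (11,9)}

|M| = 5 (so the lex-smallest maximum matching has 5 edges)
process left vertices in ascending order; for each, take the smallest-labelled available neighbour that still permits 5 edges overall, or leave it unmatched if none does
lex-smallest matching: {1-3, 5-6, 7-4, 8-0, 11-9}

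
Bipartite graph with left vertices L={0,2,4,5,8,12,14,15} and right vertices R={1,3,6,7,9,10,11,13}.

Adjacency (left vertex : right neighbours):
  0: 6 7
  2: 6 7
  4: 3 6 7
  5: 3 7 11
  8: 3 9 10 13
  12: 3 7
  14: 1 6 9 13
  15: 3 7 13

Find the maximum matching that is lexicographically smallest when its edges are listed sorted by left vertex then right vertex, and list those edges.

|M| = 7 (so the lex-smallest maximum matching has 7 edges)
process left vertices in ascending order; for each, take the smallest-labelled available neighbour that still permits 7 edges overall, or leave it unmatched if none does
lex-smallest matching: {0-6, 2-7, 4-3, 5-11, 8-9, 14-1, 15-13}

Lex-smallest maximum matching: {(0,6), (2,7), (4,3), (5,11), (8,9), (14,1), (15,13)}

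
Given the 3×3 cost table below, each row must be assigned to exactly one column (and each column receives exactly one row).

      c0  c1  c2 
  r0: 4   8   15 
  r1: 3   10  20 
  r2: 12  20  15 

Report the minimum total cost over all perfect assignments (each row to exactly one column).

optimal assignment: row0→col1 (cost 8), row1→col0 (cost 3), row2→col2 (cost 15)
total = 8 + 3 + 15 = 26

Minimum assignment cost: 26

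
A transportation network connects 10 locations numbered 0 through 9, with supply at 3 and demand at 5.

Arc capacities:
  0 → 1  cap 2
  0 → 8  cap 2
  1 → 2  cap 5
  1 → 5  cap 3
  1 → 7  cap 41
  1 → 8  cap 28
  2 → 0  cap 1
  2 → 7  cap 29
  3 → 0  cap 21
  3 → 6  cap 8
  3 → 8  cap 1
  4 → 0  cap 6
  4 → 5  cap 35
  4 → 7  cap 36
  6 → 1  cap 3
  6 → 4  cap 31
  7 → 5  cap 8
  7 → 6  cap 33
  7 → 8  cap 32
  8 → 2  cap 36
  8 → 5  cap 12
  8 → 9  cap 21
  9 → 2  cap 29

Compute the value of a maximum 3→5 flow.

augment #1: 3→8→5 bottleneck 1, total now 1
augment #2: 3→0→1→5 bottleneck 2, total now 3
augment #3: 3→0→8→5 bottleneck 2, total now 5
augment #4: 3→6→1→5 bottleneck 1, total now 6
augment #5: 3→6→4→5 bottleneck 7, total now 13

Maximum flow value: 13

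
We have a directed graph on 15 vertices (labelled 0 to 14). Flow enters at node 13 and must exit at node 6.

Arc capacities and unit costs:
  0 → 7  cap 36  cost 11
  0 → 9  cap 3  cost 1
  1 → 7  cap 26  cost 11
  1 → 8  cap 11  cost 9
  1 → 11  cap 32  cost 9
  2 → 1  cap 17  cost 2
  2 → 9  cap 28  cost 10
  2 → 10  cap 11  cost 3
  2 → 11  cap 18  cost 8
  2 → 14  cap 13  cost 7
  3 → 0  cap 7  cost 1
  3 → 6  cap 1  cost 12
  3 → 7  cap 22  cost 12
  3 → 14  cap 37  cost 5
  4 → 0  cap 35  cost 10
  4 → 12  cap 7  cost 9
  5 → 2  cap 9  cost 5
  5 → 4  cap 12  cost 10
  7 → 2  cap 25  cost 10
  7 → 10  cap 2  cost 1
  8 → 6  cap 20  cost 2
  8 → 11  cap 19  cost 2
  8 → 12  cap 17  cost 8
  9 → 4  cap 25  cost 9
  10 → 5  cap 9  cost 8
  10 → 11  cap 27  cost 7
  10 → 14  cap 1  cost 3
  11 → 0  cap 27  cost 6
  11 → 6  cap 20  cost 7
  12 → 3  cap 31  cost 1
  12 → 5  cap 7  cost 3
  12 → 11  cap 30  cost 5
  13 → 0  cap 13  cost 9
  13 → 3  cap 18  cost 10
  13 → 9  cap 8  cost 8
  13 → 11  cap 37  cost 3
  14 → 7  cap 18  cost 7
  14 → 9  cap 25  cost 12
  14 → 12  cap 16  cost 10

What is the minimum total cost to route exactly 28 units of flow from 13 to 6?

shortest-cost path #1: 13→11→6 push 20 @ unit cost 10 (adds 200)
shortest-cost path #2: 13→3→6 push 1 @ unit cost 22 (adds 22)
shortest-cost path #3: 13→0→7→2→1→8→6 push 7 @ unit cost 43 (adds 301)
total cost = 523

Minimum cost for 28 units: 523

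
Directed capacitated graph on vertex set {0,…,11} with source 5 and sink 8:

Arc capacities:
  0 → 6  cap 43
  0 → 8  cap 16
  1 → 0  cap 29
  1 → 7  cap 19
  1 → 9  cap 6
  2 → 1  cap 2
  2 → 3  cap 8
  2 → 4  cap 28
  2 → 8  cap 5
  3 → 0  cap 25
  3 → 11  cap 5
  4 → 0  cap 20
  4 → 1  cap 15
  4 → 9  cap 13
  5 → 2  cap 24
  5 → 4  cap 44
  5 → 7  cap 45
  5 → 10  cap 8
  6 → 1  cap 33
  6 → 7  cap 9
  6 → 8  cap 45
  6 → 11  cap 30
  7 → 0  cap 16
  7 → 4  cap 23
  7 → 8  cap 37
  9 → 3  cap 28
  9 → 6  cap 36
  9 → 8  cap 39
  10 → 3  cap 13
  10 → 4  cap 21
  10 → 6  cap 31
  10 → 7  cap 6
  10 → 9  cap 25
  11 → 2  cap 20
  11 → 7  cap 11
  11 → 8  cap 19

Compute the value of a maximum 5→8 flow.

Maximum flow value: 116

augment #1: 5→2→8 bottleneck 5, total now 5
augment #2: 5→7→8 bottleneck 37, total now 42
augment #3: 5→4→0→8 bottleneck 16, total now 58
augment #4: 5→4→9→8 bottleneck 13, total now 71
augment #5: 5→10→6→8 bottleneck 8, total now 79
augment #6: 5→2→1→9→8 bottleneck 2, total now 81
augment #7: 5→2→3→11→8 bottleneck 5, total now 86
augment #8: 5→4→0→6→8 bottleneck 4, total now 90
augment #9: 5→4→1→9→8 bottleneck 4, total now 94
augment #10: 5→7→0→6→8 bottleneck 8, total now 102
augment #11: 5→2→3→0→6→8 bottleneck 3, total now 105
augment #12: 5→4→1→0→6→8 bottleneck 7, total now 112
augment #13: 5→2→4→1→0→6→8 bottleneck 4, total now 116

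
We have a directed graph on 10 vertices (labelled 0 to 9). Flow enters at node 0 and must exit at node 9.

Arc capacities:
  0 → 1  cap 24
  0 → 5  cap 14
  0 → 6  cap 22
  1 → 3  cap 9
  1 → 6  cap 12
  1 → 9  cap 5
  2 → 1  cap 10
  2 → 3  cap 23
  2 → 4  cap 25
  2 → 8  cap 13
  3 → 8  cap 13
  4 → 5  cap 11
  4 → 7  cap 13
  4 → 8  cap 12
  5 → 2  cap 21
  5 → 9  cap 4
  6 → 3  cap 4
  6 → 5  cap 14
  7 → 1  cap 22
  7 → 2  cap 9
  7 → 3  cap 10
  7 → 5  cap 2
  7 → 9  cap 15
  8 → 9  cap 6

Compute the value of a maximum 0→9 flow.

augment #1: 0→1→9 bottleneck 5, total now 5
augment #2: 0→5→9 bottleneck 4, total now 9
augment #3: 0→1→3→8→9 bottleneck 6, total now 15
augment #4: 0→5→2→4→7→9 bottleneck 10, total now 25
augment #5: 0→6→5→2→4→7→9 bottleneck 3, total now 28

Maximum flow value: 28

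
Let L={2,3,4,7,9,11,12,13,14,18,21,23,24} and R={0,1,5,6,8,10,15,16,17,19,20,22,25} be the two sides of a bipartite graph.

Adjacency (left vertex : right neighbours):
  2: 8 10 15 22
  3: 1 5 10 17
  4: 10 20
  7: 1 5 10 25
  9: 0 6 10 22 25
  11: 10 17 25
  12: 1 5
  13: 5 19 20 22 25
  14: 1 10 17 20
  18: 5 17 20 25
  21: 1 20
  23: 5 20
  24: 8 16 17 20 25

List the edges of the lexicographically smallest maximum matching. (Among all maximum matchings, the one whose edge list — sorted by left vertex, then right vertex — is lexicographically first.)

Lex-smallest maximum matching: {(2,8), (3,1), (4,10), (7,5), (9,0), (11,17), (13,19), (14,20), (18,25), (24,16)}

|M| = 10 (so the lex-smallest maximum matching has 10 edges)
process left vertices in ascending order; for each, take the smallest-labelled available neighbour that still permits 10 edges overall, or leave it unmatched if none does
lex-smallest matching: {2-8, 3-1, 4-10, 7-5, 9-0, 11-17, 13-19, 14-20, 18-25, 24-16}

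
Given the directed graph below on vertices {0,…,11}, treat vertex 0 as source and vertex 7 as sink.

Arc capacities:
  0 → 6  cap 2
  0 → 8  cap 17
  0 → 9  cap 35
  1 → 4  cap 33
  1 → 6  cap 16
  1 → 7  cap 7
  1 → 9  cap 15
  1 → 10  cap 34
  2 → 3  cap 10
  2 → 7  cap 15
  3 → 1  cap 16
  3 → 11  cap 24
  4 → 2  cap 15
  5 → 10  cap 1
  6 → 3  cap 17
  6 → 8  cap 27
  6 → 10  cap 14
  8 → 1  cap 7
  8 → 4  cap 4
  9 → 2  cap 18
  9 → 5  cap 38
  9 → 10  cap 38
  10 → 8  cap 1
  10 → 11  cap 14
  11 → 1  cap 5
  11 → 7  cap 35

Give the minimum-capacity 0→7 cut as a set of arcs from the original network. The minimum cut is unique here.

Min-cut arcs: {(0,6), (8,1), (8,4), (9,2), (10,11)} (total capacity 45)

augment #1: 0→8→1→7 push 7
augment #2: 0→9→2→7 push 15
augment #3: 0→6→3→11→7 push 2
augment #4: 0→9→10→11→7 push 14
augment #5: 0→9→2→3→11→7 push 3
augment #6: 0→8→4→2→3→11→7 push 4
max flow = 45; residual-reachable set from 0 gives S-side
cut edges (S→T): {(0,6), (8,1), (8,4), (9,2), (10,11)} total cap 45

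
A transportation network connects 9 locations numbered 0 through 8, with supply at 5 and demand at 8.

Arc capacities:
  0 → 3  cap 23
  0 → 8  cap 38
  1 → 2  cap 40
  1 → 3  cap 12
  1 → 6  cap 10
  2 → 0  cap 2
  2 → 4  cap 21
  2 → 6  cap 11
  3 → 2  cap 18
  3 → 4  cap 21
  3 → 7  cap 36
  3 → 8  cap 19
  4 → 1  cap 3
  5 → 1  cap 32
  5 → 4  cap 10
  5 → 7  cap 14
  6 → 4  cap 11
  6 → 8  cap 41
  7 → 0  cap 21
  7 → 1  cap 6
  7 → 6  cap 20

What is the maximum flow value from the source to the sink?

augment #1: 5→1→3→8 bottleneck 12, total now 12
augment #2: 5→1→6→8 bottleneck 10, total now 22
augment #3: 5→7→0→8 bottleneck 14, total now 36
augment #4: 5→1→2→0→8 bottleneck 2, total now 38
augment #5: 5→1→2→6→8 bottleneck 8, total now 46
augment #6: 5→4→1→2→6→8 bottleneck 3, total now 49

Maximum flow value: 49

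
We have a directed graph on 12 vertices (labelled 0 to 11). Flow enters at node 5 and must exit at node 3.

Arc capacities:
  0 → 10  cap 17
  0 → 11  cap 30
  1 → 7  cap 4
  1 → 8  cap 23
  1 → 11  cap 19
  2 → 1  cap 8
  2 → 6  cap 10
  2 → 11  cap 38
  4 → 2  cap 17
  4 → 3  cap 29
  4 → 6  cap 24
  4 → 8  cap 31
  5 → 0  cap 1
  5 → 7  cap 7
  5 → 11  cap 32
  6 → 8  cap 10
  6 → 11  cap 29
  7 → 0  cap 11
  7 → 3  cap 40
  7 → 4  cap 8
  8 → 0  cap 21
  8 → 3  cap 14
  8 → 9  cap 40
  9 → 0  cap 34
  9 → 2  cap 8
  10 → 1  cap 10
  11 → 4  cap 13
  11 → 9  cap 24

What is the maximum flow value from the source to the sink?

augment #1: 5→7→3 bottleneck 7, total now 7
augment #2: 5→11→4→3 bottleneck 13, total now 20
augment #3: 5→0→10→1→7→3 bottleneck 1, total now 21
augment #4: 5→11→9→2→1→7→3 bottleneck 3, total now 24
augment #5: 5→11→9→2→1→8→3 bottleneck 5, total now 29
augment #6: 5→11→9→0→10→1→8→3 bottleneck 9, total now 38

Maximum flow value: 38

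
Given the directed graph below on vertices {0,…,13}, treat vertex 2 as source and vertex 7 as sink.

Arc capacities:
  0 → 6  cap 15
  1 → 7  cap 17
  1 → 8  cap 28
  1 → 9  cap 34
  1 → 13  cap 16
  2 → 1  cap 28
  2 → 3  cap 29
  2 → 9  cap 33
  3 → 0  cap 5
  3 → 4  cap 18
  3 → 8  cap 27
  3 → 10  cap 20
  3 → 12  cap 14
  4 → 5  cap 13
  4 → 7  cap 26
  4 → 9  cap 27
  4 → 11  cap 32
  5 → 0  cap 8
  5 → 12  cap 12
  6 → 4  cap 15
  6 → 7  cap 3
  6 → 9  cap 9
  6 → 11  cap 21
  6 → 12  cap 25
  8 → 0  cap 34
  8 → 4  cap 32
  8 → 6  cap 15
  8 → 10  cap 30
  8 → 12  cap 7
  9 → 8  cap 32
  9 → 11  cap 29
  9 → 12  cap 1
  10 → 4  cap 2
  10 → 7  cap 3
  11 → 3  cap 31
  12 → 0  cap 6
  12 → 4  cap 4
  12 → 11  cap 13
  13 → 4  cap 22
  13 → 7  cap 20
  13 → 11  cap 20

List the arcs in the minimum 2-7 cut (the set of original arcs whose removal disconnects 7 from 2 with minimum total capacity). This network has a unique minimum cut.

Min-cut arcs: {(2,1), (4,7), (6,7), (10,7)} (total capacity 60)

augment #1: 2→1→7 push 17
augment #2: 2→1→13→7 push 11
augment #3: 2→3→4→7 push 18
augment #4: 2→3→10→7 push 3
augment #5: 2→3→0→6→7 push 3
augment #6: 2→3→8→4→7 push 5
augment #7: 2→9→8→4→7 push 3
max flow = 60; residual-reachable set from 2 gives S-side
cut edges (S→T): {(2,1), (4,7), (6,7), (10,7)} total cap 60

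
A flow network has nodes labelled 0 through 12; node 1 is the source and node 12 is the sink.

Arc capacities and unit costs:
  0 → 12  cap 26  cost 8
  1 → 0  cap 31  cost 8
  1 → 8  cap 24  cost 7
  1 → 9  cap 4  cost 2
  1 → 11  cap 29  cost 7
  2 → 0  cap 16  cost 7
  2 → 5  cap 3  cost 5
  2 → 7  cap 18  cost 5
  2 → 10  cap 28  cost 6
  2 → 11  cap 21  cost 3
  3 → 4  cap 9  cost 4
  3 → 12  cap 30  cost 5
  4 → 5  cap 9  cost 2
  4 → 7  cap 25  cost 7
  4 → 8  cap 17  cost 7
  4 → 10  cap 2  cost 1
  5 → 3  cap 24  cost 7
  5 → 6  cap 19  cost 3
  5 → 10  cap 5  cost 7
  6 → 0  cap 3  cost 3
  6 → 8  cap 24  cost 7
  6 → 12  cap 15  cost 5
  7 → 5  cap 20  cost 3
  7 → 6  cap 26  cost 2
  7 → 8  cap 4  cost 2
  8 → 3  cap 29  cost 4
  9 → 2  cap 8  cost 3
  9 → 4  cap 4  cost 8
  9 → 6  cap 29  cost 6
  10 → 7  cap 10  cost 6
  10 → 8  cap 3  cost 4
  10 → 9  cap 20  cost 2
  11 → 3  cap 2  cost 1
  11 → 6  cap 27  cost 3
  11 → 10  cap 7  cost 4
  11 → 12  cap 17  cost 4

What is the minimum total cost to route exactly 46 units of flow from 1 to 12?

shortest-cost path #1: 1→11→12 push 17 @ unit cost 11 (adds 187)
shortest-cost path #2: 1→11→3→12 push 2 @ unit cost 13 (adds 26)
shortest-cost path #3: 1→9→6→12 push 4 @ unit cost 13 (adds 52)
shortest-cost path #4: 1→11→6→12 push 10 @ unit cost 15 (adds 150)
shortest-cost path #5: 1→0→12 push 13 @ unit cost 16 (adds 208)
total cost = 623

Minimum cost for 46 units: 623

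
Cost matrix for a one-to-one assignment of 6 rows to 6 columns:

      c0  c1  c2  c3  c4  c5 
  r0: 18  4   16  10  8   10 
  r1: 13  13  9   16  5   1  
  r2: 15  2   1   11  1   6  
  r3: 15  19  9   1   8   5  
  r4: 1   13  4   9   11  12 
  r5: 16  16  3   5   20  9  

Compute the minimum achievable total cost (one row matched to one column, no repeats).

optimal assignment: row0→col1 (cost 4), row1→col5 (cost 1), row2→col4 (cost 1), row3→col3 (cost 1), row4→col0 (cost 1), row5→col2 (cost 3)
total = 4 + 1 + 1 + 1 + 1 + 3 = 11

Minimum assignment cost: 11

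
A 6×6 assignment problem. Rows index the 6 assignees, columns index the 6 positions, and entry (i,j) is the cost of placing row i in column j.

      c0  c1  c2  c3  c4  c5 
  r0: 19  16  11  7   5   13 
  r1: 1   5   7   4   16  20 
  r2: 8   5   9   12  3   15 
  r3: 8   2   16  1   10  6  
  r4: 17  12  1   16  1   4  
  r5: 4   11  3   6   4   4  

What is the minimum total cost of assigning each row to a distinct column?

Minimum assignment cost: 17

optimal assignment: row0→col4 (cost 5), row1→col0 (cost 1), row2→col1 (cost 5), row3→col3 (cost 1), row4→col2 (cost 1), row5→col5 (cost 4)
total = 5 + 1 + 5 + 1 + 1 + 4 = 17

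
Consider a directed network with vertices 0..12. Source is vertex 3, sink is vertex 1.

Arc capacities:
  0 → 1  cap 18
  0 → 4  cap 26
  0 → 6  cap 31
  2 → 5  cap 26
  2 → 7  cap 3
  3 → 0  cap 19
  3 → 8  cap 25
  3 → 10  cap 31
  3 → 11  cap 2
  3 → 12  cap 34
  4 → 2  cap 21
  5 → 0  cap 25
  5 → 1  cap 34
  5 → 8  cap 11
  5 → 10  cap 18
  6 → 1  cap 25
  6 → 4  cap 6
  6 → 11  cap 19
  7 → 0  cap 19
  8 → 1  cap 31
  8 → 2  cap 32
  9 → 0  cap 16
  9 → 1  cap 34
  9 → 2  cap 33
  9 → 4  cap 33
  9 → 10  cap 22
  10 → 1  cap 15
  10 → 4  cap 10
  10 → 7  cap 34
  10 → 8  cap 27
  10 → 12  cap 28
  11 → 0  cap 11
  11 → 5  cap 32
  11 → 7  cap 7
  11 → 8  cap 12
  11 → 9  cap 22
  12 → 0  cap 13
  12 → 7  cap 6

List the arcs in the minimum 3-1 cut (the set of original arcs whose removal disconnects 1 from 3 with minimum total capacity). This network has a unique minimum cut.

augment #1: 3→0→1 push 18
augment #2: 3→8→1 push 25
augment #3: 3→10→1 push 15
augment #4: 3→0→6→1 push 1
augment #5: 3→10→8→1 push 6
augment #6: 3→11→5→1 push 2
augment #7: 3→12→0→6→1 push 13
augment #8: 3→10→4→2→5→1 push 10
augment #9: 3→12→7→0→6→1 push 6
max flow = 96; residual-reachable set from 3 gives S-side
cut edges (S→T): {(3,0), (3,8), (3,10), (3,11), (12,0), (12,7)} total cap 96

Min-cut arcs: {(3,0), (3,8), (3,10), (3,11), (12,0), (12,7)} (total capacity 96)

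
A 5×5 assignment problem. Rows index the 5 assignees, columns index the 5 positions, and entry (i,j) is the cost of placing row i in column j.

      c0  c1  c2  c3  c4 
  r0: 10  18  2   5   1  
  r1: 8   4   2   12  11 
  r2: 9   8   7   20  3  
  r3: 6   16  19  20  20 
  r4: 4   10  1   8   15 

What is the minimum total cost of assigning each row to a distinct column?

optimal assignment: row0→col3 (cost 5), row1→col1 (cost 4), row2→col4 (cost 3), row3→col0 (cost 6), row4→col2 (cost 1)
total = 5 + 4 + 3 + 6 + 1 = 19

Minimum assignment cost: 19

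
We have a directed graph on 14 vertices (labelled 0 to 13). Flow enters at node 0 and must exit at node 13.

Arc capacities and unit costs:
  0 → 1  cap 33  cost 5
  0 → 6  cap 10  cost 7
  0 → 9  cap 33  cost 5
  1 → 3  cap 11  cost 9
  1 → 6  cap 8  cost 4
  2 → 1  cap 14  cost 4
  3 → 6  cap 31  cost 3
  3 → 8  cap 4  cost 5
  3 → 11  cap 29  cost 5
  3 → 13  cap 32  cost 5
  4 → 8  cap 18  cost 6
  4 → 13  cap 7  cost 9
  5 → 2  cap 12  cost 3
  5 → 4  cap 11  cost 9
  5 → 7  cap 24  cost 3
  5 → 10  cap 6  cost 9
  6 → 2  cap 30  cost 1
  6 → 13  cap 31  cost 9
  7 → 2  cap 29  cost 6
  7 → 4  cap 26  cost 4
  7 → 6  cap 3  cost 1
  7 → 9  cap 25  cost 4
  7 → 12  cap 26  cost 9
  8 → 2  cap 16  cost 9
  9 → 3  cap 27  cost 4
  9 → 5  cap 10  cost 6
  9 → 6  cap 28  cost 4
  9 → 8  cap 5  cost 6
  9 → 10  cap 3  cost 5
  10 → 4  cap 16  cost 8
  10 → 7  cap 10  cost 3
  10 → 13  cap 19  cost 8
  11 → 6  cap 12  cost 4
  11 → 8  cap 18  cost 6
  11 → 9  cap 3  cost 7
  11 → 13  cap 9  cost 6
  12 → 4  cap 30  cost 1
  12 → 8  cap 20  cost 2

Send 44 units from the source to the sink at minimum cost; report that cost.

shortest-cost path #1: 0→9→3→13 push 27 @ unit cost 14 (adds 378)
shortest-cost path #2: 0→6→13 push 10 @ unit cost 16 (adds 160)
shortest-cost path #3: 0→1→6→13 push 7 @ unit cost 18 (adds 126)
total cost = 664

Minimum cost for 44 units: 664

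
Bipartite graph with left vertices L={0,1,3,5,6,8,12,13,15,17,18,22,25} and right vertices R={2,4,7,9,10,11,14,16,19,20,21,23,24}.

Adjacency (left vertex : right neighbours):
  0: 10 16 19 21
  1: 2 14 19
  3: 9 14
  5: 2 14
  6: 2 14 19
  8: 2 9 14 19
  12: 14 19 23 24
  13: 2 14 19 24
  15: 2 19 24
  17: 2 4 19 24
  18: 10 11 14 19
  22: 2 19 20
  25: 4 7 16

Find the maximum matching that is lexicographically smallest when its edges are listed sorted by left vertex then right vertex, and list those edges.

|M| = 11 (so the lex-smallest maximum matching has 11 edges)
process left vertices in ascending order; for each, take the smallest-labelled available neighbour that still permits 11 edges overall, or leave it unmatched if none does
lex-smallest matching: {0-10, 1-2, 3-9, 5-14, 6-19, 12-23, 13-24, 17-4, 18-11, 22-20, 25-7}

Lex-smallest maximum matching: {(0,10), (1,2), (3,9), (5,14), (6,19), (12,23), (13,24), (17,4), (18,11), (22,20), (25,7)}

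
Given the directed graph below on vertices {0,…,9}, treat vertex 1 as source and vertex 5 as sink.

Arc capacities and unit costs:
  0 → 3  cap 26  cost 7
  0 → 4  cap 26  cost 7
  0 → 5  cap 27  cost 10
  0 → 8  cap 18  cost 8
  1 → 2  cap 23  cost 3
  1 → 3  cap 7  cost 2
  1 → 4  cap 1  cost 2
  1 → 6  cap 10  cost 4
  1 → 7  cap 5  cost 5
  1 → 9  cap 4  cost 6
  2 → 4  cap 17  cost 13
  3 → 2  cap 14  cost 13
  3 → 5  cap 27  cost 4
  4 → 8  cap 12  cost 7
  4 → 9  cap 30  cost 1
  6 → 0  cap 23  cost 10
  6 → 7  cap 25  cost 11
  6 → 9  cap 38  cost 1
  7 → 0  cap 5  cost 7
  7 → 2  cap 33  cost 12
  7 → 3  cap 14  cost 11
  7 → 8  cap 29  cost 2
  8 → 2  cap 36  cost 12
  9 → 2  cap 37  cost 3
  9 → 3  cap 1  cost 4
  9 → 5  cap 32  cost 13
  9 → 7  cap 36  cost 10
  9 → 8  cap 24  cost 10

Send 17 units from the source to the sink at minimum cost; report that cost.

shortest-cost path #1: 1→3→5 push 7 @ unit cost 6 (adds 42)
shortest-cost path #2: 1→4→9→3→5 push 1 @ unit cost 11 (adds 11)
shortest-cost path #3: 1→6→9→5 push 9 @ unit cost 18 (adds 162)
total cost = 215

Minimum cost for 17 units: 215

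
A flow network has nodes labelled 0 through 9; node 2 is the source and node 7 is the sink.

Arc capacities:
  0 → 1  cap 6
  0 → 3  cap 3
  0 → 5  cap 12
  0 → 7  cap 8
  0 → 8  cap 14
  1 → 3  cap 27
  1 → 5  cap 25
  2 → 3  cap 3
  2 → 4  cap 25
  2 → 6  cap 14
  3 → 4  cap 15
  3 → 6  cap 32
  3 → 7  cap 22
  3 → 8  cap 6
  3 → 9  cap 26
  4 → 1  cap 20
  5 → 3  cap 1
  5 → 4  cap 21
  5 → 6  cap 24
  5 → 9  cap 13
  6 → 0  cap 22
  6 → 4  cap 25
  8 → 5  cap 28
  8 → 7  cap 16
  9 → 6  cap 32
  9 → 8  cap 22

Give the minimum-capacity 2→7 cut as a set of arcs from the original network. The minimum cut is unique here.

Min-cut arcs: {(2,3), (2,6), (4,1)} (total capacity 37)

augment #1: 2→3→7 push 3
augment #2: 2→6→0→7 push 8
augment #3: 2→4→1→3→7 push 19
augment #4: 2→6→0→8→7 push 6
augment #5: 2→4→1→3→8→7 push 1
max flow = 37; residual-reachable set from 2 gives S-side
cut edges (S→T): {(2,3), (2,6), (4,1)} total cap 37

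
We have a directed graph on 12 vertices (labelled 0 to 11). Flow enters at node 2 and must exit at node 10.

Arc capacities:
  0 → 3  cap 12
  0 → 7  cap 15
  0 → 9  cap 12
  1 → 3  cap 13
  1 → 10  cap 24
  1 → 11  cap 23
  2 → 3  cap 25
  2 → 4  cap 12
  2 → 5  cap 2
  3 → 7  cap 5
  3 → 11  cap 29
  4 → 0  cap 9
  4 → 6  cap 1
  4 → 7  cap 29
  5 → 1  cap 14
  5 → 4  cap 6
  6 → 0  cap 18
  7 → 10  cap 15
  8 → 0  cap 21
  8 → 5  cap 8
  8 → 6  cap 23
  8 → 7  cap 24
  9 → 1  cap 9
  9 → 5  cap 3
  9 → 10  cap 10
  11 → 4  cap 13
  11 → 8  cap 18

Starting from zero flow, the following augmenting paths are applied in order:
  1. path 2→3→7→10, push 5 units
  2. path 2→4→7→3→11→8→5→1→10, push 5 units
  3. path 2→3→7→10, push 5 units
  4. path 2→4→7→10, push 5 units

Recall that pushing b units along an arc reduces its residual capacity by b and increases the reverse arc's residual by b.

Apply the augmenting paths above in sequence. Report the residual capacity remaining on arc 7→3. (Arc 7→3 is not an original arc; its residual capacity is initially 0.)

Residual capacity of (7,3): 5

after path 1 (2→3→7→10, push 5): res(7,3)=5
after path 2 (2→4→7→3→11→8→5→1→10, push 5): res(7,3)=0
after path 3 (2→3→7→10, push 5): res(7,3)=5
after path 4 (2→4→7→10, push 5): res(7,3)=5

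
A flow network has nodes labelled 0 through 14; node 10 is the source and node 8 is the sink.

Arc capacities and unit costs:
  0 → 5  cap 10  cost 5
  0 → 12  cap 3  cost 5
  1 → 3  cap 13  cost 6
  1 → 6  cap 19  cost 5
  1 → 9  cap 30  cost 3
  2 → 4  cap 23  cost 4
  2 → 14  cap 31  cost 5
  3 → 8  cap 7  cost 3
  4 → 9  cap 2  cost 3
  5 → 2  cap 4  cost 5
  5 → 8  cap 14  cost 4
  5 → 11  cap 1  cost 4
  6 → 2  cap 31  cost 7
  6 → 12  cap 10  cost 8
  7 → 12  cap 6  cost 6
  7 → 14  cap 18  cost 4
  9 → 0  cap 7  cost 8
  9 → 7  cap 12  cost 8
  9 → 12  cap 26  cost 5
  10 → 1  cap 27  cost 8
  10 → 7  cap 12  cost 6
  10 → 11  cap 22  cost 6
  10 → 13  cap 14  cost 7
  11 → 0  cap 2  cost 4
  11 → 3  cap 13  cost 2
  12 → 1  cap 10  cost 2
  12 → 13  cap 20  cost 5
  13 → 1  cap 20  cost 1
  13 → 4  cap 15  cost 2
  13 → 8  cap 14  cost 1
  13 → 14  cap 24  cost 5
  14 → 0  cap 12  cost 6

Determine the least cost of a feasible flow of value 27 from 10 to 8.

Minimum cost for 27 units: 327

shortest-cost path #1: 10→13→8 push 14 @ unit cost 8 (adds 112)
shortest-cost path #2: 10→11→3→8 push 7 @ unit cost 11 (adds 77)
shortest-cost path #3: 10→11→0→5→8 push 2 @ unit cost 19 (adds 38)
shortest-cost path #4: 10→7→14→0→5→8 push 4 @ unit cost 25 (adds 100)
total cost = 327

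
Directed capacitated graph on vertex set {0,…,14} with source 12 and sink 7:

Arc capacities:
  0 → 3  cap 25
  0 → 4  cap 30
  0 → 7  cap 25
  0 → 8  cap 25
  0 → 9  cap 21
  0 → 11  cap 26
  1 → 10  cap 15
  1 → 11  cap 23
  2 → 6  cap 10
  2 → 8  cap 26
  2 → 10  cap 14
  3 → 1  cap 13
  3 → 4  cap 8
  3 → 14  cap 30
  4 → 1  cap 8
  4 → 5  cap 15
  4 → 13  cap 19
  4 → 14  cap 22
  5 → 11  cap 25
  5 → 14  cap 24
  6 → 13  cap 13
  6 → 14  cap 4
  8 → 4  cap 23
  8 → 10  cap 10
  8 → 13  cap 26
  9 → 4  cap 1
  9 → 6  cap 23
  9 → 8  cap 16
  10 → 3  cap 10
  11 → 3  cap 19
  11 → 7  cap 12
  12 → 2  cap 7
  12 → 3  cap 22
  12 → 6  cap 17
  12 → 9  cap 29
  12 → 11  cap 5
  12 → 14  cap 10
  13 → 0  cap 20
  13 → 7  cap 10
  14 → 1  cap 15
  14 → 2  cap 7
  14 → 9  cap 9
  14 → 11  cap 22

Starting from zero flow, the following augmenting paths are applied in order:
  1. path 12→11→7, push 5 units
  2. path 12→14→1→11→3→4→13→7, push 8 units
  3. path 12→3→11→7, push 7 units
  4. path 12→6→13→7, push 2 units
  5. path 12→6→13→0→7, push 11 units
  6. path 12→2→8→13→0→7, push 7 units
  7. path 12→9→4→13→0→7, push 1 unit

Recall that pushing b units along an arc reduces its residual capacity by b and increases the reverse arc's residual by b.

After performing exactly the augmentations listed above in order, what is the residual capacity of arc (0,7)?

Residual capacity of (0,7): 6

after path 1 (12→11→7, push 5): res(0,7)=25
after path 2 (12→14→1→11→3→4→13→7, push 8): res(0,7)=25
after path 3 (12→3→11→7, push 7): res(0,7)=25
after path 4 (12→6→13→7, push 2): res(0,7)=25
after path 5 (12→6→13→0→7, push 11): res(0,7)=14
after path 6 (12→2→8→13→0→7, push 7): res(0,7)=7
after path 7 (12→9→4→13→0→7, push 1): res(0,7)=6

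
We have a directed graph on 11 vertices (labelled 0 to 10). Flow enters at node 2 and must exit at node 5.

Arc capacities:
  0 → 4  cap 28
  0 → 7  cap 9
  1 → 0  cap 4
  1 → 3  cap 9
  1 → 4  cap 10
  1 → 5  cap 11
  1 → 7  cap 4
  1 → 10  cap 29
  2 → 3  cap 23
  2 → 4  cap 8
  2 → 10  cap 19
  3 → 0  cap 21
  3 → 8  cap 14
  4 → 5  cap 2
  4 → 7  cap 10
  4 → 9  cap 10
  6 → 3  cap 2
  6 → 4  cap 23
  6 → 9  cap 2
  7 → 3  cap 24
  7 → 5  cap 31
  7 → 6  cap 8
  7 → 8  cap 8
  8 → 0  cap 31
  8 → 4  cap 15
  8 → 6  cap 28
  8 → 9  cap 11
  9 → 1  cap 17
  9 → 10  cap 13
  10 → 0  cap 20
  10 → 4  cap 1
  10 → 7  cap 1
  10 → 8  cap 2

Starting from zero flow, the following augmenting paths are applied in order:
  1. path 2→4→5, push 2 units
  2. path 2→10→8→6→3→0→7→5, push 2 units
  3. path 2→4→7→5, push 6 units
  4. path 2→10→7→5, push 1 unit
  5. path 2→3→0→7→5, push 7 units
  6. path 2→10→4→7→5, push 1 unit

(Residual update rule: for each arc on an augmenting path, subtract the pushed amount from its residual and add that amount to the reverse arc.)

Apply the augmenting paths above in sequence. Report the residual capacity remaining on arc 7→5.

Residual capacity of (7,5): 14

after path 1 (2→4→5, push 2): res(7,5)=31
after path 2 (2→10→8→6→3→0→7→5, push 2): res(7,5)=29
after path 3 (2→4→7→5, push 6): res(7,5)=23
after path 4 (2→10→7→5, push 1): res(7,5)=22
after path 5 (2→3→0→7→5, push 7): res(7,5)=15
after path 6 (2→10→4→7→5, push 1): res(7,5)=14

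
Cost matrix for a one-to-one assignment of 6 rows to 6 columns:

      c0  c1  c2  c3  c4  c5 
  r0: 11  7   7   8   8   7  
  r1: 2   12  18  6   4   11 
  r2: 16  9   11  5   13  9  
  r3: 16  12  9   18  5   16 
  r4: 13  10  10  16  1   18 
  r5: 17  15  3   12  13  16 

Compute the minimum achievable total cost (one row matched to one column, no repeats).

optimal assignment: row0→col5 (cost 7), row1→col0 (cost 2), row2→col3 (cost 5), row3→col1 (cost 12), row4→col4 (cost 1), row5→col2 (cost 3)
total = 7 + 2 + 5 + 12 + 1 + 3 = 30

Minimum assignment cost: 30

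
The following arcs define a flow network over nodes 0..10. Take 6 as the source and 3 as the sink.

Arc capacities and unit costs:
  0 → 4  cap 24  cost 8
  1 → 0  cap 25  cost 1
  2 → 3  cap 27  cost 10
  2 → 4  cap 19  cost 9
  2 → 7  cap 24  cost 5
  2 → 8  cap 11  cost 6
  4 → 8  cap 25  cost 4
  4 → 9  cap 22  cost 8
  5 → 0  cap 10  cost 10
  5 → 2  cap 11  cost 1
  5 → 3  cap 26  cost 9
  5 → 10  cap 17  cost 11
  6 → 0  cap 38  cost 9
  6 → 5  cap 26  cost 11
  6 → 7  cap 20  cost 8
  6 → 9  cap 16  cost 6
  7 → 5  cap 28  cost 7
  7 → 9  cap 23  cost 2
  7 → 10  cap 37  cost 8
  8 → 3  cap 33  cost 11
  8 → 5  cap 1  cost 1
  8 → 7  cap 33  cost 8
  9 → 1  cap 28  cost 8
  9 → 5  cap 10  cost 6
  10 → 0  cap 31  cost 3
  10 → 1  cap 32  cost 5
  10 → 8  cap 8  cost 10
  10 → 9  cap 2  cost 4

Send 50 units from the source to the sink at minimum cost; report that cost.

shortest-cost path #1: 6→5→3 push 26 @ unit cost 20 (adds 520)
shortest-cost path #2: 6→9→5→2→3 push 10 @ unit cost 23 (adds 230)
shortest-cost path #3: 6→7→5→2→3 push 1 @ unit cost 26 (adds 26)
shortest-cost path #4: 6→0→4→8→3 push 13 @ unit cost 32 (adds 416)
total cost = 1192

Minimum cost for 50 units: 1192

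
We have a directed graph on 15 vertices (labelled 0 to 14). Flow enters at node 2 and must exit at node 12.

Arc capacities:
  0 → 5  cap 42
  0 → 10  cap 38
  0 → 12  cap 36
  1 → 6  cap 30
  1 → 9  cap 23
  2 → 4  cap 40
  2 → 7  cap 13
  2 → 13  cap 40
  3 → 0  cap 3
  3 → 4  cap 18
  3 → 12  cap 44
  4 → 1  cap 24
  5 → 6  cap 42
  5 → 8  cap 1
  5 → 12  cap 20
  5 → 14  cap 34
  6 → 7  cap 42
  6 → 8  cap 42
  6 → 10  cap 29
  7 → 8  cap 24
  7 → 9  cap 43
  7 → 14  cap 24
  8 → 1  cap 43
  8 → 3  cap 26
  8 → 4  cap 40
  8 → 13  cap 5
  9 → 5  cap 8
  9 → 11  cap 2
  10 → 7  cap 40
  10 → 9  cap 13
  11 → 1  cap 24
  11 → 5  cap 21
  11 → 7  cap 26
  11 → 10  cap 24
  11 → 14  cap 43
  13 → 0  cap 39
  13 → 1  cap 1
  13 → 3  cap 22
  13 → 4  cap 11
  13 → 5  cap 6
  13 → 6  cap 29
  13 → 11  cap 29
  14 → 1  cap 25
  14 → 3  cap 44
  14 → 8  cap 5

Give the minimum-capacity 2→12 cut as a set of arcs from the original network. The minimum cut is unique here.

Min-cut arcs: {(2,7), (2,13), (4,1)} (total capacity 77)

augment #1: 2→13→0→12 push 36
augment #2: 2→13→3→12 push 4
augment #3: 2→7→8→3→12 push 13
augment #4: 2→4→1→9→5→12 push 8
augment #5: 2→4→1→6→8→3→12 push 13
augment #6: 2→4→1→9→11→5→12 push 2
augment #7: 2→4→1→6→7→14→3→12 push 1
max flow = 77; residual-reachable set from 2 gives S-side
cut edges (S→T): {(2,7), (2,13), (4,1)} total cap 77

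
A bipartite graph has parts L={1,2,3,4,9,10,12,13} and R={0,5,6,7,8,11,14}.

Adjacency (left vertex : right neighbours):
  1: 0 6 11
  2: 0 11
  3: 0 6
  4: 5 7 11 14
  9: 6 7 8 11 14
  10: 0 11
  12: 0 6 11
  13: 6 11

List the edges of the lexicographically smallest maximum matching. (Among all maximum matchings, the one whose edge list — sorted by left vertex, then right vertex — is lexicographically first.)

|M| = 5 (so the lex-smallest maximum matching has 5 edges)
process left vertices in ascending order; for each, take the smallest-labelled available neighbour that still permits 5 edges overall, or leave it unmatched if none does
lex-smallest matching: {1-0, 2-11, 3-6, 4-5, 9-7}

Lex-smallest maximum matching: {(1,0), (2,11), (3,6), (4,5), (9,7)}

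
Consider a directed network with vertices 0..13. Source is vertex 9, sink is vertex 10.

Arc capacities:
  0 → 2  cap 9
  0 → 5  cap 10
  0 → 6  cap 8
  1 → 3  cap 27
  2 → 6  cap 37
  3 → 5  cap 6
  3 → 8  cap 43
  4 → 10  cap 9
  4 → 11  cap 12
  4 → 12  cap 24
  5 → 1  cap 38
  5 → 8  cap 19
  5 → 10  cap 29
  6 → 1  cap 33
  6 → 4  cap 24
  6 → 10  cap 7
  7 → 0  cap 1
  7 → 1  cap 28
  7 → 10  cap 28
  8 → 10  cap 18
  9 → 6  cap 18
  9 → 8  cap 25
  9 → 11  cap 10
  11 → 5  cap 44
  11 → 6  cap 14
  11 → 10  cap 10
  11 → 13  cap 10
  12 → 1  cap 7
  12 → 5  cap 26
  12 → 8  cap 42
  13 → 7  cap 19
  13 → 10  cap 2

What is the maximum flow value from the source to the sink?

augment #1: 9→6→10 bottleneck 7, total now 7
augment #2: 9→8→10 bottleneck 18, total now 25
augment #3: 9→11→10 bottleneck 10, total now 35
augment #4: 9→6→4→10 bottleneck 9, total now 44
augment #5: 9→6→1→3→5→10 bottleneck 2, total now 46

Maximum flow value: 46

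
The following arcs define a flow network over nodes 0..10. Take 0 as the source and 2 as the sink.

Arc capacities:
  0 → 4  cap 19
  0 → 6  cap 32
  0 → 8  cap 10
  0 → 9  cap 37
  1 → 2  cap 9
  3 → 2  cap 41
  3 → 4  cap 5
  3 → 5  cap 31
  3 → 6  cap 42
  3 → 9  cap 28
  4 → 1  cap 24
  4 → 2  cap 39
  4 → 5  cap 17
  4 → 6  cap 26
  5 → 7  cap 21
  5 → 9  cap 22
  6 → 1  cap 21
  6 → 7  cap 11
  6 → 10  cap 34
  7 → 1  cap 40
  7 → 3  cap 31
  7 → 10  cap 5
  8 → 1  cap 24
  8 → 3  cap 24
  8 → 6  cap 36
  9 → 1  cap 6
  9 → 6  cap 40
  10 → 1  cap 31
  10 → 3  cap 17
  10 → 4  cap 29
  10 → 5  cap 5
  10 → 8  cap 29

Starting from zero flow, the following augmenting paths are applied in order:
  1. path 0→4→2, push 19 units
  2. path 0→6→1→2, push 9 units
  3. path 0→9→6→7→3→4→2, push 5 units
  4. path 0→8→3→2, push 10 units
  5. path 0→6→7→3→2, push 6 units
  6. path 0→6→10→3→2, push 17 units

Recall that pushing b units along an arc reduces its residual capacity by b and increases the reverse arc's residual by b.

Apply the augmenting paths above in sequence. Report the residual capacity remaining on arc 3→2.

after path 1 (0→4→2, push 19): res(3,2)=41
after path 2 (0→6→1→2, push 9): res(3,2)=41
after path 3 (0→9→6→7→3→4→2, push 5): res(3,2)=41
after path 4 (0→8→3→2, push 10): res(3,2)=31
after path 5 (0→6→7→3→2, push 6): res(3,2)=25
after path 6 (0→6→10→3→2, push 17): res(3,2)=8

Residual capacity of (3,2): 8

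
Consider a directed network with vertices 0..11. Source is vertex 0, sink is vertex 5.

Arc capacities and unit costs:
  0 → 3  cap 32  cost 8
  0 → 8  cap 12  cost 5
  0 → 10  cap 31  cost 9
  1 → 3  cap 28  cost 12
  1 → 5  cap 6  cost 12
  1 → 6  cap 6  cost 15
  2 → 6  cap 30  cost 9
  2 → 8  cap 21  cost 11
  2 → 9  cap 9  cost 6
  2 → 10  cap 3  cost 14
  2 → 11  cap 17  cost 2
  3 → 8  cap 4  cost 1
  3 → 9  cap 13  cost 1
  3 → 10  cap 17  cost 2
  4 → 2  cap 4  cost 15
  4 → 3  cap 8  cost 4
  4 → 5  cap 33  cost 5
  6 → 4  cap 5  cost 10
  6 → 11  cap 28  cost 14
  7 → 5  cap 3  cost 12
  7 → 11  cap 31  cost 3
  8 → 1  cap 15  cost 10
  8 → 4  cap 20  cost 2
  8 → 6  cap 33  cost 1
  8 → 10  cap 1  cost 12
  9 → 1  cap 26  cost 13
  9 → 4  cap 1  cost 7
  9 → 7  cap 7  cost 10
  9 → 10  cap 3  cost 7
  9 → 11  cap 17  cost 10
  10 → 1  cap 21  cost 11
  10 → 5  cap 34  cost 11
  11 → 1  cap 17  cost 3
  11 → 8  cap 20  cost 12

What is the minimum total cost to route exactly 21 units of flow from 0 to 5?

Minimum cost for 21 units: 308

shortest-cost path #1: 0→8→4→5 push 12 @ unit cost 12 (adds 144)
shortest-cost path #2: 0→3→8→4→5 push 4 @ unit cost 16 (adds 64)
shortest-cost path #3: 0→10→5 push 5 @ unit cost 20 (adds 100)
total cost = 308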